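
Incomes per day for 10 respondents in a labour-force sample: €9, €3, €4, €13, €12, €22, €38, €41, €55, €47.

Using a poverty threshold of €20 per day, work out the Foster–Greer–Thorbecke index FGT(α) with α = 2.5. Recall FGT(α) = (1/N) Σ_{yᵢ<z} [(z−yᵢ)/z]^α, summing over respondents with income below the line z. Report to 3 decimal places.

Below the line: €3, €4, €9, €12, €13 (q = 5 of N = 10).
Shortfall ratios: (20−3)/20 = 0.8500; (20−4)/20 = 0.8000; (20−9)/20 = 0.5500; (20−12)/20 = 0.4000; (20−13)/20 = 0.3500.
Raised to α = 2.5: 0.66611; 0.57243; 0.22434; 0.10119; 0.07247.
Sum = 1.636550; FGT(2.5) = 1.636550 / 10 = 0.164.

0.164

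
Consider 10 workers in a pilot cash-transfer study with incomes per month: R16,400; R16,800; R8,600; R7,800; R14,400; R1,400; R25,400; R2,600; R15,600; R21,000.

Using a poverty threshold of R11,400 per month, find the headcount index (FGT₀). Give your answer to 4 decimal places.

0.4000

4 of the 10 workers have income below R11,400.
H = 4/10 = 0.4000.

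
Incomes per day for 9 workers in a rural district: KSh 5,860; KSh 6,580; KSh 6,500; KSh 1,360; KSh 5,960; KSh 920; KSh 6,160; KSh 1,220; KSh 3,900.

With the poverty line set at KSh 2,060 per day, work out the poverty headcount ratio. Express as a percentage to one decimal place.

33.3%

3 of the 9 workers have income below KSh 2,060.
H = 3/9 = 33.3%.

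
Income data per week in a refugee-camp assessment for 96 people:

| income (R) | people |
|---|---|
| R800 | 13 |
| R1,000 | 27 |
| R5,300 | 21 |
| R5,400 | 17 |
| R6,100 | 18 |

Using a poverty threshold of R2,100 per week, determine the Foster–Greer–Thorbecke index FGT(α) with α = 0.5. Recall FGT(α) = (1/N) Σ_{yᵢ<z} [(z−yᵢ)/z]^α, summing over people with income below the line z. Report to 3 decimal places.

0.310

Poor units: 13×R800, 27×R1,000 (q = 40 of N = 96).
Relative gaps: (2100−800)/2100 = 0.6190 (×13); (2100−1000)/2100 = 0.5238 (×27).
Raised to α = 0.5: 0.78680 (×13); 0.72375 (×27).
Sum = 29.769511; FGT(0.5) = 29.769511 / 96 = 0.310.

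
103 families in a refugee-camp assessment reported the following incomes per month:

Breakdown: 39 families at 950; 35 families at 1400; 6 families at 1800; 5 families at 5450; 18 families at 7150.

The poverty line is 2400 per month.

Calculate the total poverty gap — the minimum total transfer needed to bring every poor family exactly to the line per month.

Below z: 39×950, 35×1400, 6×1800 (q = 80 of N = 103).
Individual gaps: 39×(2400−950) = 56550; 35×(2400−1400) = 35000; 6×(2400−1800) = 3600.
Aggregate gap = 95150.

95150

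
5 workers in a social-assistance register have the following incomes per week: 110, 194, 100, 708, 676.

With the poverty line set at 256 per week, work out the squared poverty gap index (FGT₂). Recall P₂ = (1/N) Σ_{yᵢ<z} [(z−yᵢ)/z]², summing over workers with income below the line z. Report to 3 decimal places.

Incomes under z: 100, 110, 194 (q = 3 of N = 5).
Gap ratios (z−y)/z: (256−100)/256 = 0.6094; (256−110)/256 = 0.5703; (256−194)/256 = 0.2422.
Squared: 0.3713; 0.3253; 0.0587.
Sum = 0.755249; P₂ = 0.755249 / 5 = 0.151.

0.151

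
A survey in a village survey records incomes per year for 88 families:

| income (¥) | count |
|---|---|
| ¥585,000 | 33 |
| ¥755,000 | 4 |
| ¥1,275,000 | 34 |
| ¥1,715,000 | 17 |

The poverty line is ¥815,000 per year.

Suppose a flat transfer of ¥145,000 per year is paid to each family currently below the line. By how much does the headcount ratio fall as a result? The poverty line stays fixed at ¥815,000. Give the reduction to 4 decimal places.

0.0455

Before: below the line — 33×¥585,000, 4×¥755,000; headcount ratio = 0.420455.
After the ¥145,000 transfer: below the line — 33×¥730,000; headcount ratio = 0.375000.
Reduction = 0.420455 − 0.375000 = 0.0455.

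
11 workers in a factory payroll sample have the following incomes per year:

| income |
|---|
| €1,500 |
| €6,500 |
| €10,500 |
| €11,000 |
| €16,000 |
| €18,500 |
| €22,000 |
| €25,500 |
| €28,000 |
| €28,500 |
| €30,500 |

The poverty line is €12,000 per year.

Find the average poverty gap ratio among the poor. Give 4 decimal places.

Poor units: €1,500, €6,500, €10,500, €11,000 (q = 4 of N = 11).
Shortfall ratios (z−y)/z: 0.8750, 0.4583, 0.1250, 0.0833; sum = 1.541667.
I averages over the q = 4 poor units only: 1.541667 / 4 = 0.3854.

0.3854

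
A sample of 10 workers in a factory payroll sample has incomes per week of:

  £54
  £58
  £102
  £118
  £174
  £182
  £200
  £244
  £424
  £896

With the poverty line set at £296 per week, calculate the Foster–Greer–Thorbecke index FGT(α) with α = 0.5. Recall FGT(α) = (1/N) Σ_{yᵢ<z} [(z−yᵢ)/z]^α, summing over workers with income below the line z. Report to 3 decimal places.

0.564

Poor units: £54, £58, £102, £118, £174, £182, £200, £244 (q = 8 of N = 10).
Relative gaps: (296−54)/296 = 0.8176; (296−58)/296 = 0.8041; (296−102)/296 = 0.6554; (296−118)/296 = 0.6014; (296−174)/296 = 0.4122; (296−182)/296 = 0.3851; (296−200)/296 = 0.3243; (296−244)/296 = 0.1757.
Raised to α = 0.5: 0.90419; 0.89669; 0.80957; 0.77547; 0.64200; 0.62059; 0.56949; 0.41914.
Sum = 5.637147; FGT(0.5) = 5.637147 / 10 = 0.564.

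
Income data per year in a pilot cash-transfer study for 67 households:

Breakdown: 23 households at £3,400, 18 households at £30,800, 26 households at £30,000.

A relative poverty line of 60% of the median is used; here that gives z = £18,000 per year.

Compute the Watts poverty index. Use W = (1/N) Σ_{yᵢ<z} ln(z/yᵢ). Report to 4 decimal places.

0.5721

Poor units: 23×£3,400 (q = 23 of N = 67).
Log gaps: ln(18000/3400) = 1.6666 (×23).
W = 38.331716 / 67 = 0.5721.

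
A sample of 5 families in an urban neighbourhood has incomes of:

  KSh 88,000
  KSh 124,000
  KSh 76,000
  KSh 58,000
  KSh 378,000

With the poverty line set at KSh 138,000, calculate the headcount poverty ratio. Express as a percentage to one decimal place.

4 of the 5 families have income below KSh 138,000.
H = 4/5 = 80.0%.

80.0%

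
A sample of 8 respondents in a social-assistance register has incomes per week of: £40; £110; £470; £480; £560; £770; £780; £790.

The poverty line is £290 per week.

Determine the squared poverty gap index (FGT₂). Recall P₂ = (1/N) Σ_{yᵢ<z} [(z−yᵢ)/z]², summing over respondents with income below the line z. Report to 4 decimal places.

0.1411

Below the line: £40, £110 (q = 2 of N = 8).
Shortfall ratios: (290−40)/290 = 0.8621; (290−110)/290 = 0.6207.
Squared: 0.7432; 0.3853.
Sum = 1.128419; P₂ = 1.128419 / 8 = 0.1411.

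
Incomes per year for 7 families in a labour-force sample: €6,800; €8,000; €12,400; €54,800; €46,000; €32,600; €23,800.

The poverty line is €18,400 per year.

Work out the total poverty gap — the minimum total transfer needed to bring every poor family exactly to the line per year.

€28,000

Poor units: €6,800, €8,000, €12,400 (q = 3 of N = 7).
Individual gaps: 18400−6800 = 11600; 18400−8000 = 10400; 18400−12400 = 6000.
Aggregate gap = €28,000.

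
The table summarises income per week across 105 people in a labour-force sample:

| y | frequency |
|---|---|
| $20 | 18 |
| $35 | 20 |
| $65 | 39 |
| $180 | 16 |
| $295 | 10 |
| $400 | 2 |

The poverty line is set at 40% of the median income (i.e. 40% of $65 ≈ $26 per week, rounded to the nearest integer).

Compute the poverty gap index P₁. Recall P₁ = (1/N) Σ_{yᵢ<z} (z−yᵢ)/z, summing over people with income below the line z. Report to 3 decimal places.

0.040

Below the line: 18×$20 (q = 18 of N = 105).
Relative gaps: (26−20)/26 = 0.2308 (×18).
Σ = 4.153846. Dividing by the full population N = 105 gives P₁ = 0.040.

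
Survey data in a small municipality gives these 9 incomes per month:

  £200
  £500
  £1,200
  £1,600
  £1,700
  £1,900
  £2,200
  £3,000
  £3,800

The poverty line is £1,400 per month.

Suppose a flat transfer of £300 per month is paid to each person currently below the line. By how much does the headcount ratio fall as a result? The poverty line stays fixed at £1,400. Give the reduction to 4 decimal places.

0.1111

Before: below the line — £200, £500, £1,200; headcount ratio = 0.333333.
After the £300 transfer: below the line — £500, £800; headcount ratio = 0.222222.
Reduction = 0.333333 − 0.222222 = 0.1111.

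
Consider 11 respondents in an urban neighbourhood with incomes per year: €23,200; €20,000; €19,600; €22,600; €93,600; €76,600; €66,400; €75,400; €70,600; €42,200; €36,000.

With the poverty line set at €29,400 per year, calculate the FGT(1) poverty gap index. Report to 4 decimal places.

Below the line: €19,600, €20,000, €22,600, €23,200 (q = 4 of N = 11).
Gap ratios (z−y)/z: (29400−19600)/29400 = 0.3333; (29400−20000)/29400 = 0.3197; (29400−22600)/29400 = 0.2313; (29400−23200)/29400 = 0.2109.
Sum of shortfalls = 1.095238; P₁ averages over all N: 1.095238 / 11 = 0.0996.

0.0996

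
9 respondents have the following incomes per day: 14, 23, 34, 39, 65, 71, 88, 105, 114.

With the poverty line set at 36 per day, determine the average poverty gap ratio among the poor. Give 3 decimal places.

0.343

Below the line: 14, 23, 34 (q = 3 of N = 9).
Shortfall ratios (z−y)/z: 0.6111, 0.3611, 0.0556; sum = 1.027778.
I averages over the q = 3 poor units only: 1.027778 / 3 = 0.343.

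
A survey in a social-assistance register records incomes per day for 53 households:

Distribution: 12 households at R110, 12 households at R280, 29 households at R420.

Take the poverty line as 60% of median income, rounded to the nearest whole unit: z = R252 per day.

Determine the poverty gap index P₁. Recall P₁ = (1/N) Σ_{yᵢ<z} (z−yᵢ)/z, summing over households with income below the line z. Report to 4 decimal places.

Poor units: 12×R110 (q = 12 of N = 53).
Gap ratios (z−y)/z: (252−110)/252 = 0.5635 (×12).
Σ = 6.761905. Dividing by the full population N = 53 gives P₁ = 0.1276.

0.1276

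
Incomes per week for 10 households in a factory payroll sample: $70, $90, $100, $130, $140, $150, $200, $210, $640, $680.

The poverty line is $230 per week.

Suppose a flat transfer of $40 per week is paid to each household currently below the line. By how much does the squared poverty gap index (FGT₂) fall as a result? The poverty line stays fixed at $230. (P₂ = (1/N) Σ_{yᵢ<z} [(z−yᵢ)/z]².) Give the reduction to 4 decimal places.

0.0902

Before: below the line — $70, $90, $100, $130, $140, $150, $200, $210; squared poverty gap index (FGT₂) = 0.166163.
After the $40 transfer: below the line — $110, $130, $140, $170, $180, $190; squared poverty gap index (FGT₂) = 0.075992.
Reduction = 0.166163 − 0.075992 = 0.0902.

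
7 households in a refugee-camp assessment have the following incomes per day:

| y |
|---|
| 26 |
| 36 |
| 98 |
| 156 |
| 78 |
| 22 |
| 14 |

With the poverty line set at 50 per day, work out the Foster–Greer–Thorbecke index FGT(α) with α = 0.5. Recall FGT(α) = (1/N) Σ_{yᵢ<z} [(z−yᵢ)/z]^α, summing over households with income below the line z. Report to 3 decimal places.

0.403

Incomes under z: 14, 22, 26, 36 (q = 4 of N = 7).
Shortfall ratios: (50−14)/50 = 0.7200; (50−22)/50 = 0.5600; (50−26)/50 = 0.4800; (50−36)/50 = 0.2800.
Raised to α = 0.5: 0.84853; 0.74833; 0.69282; 0.52915.
Sum = 2.818830; FGT(0.5) = 2.818830 / 7 = 0.403.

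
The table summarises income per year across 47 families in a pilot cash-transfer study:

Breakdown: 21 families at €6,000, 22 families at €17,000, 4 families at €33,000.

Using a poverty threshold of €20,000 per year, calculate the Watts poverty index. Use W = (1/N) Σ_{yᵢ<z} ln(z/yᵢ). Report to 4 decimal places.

0.6140

Poor units: 21×€6,000, 22×€17,000 (q = 43 of N = 47).
Log gaps: ln(20000/6000) = 1.2040 (×21); ln(20000/17000) = 0.1625 (×22).
W = 28.858845 / 47 = 0.6140.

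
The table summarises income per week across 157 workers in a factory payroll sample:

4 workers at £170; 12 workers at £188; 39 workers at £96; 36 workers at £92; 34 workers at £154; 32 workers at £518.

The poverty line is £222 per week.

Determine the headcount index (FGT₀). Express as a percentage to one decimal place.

79.6%

125 of the 157 workers have income below £222.
H = 125/157 = 79.6%.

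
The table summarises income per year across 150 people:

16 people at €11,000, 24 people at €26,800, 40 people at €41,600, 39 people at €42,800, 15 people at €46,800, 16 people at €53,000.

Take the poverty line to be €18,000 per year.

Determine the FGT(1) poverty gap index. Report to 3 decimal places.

Below the line: 16×€11,000 (q = 16 of N = 150).
Shortfall ratios: (18000−11000)/18000 = 0.3889 (×16).
Σ = 6.222222. Dividing by the full population N = 150 gives P₁ = 0.041.

0.041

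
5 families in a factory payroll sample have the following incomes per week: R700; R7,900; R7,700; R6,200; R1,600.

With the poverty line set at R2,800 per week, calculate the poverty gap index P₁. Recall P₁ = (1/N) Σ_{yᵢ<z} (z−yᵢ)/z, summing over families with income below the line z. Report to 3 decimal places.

Poor units: R700, R1,600 (q = 2 of N = 5).
Relative gaps: (2800−700)/2800 = 0.7500; (2800−1600)/2800 = 0.4286.
Sum of shortfalls = 1.178571; P₁ averages over all N: 1.178571 / 5 = 0.236.

0.236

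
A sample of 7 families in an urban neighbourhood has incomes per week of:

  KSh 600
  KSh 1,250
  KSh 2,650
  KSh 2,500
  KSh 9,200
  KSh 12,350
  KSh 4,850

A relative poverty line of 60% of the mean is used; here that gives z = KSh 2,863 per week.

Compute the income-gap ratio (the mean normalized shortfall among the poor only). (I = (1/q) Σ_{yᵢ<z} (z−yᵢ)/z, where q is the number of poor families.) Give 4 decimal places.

Poor units: KSh 600, KSh 1,250, KSh 2,500, KSh 2,650 (q = 4 of N = 7).
Relative gaps: 0.7904, 0.5634, 0.1268, 0.0744; sum = 1.555012.
I averages over the q = 4 poor units only: 1.555012 / 4 = 0.3888.

0.3888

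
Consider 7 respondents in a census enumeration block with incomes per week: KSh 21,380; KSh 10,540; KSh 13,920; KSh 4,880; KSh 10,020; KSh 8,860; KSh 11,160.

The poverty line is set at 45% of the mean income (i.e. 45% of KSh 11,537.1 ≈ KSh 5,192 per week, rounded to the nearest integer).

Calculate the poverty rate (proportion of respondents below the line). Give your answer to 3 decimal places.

0.143

1 of the 7 respondents have income below KSh 5,192.
H = 1/7 = 0.143.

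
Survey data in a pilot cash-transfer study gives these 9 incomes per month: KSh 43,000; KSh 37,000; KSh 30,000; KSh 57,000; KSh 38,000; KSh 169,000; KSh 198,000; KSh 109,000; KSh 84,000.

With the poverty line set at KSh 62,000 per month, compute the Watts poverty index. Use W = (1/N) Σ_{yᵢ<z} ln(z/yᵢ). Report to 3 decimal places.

0.242

Poor units: KSh 30,000, KSh 37,000, KSh 38,000, KSh 43,000, KSh 57,000 (q = 5 of N = 9).
Log gaps: ln(62000/30000) = 0.7259; ln(62000/37000) = 0.5162; ln(62000/38000) = 0.4895; ln(62000/43000) = 0.3659; ln(62000/57000) = 0.0841.
W = 2.181719 / 9 = 0.242.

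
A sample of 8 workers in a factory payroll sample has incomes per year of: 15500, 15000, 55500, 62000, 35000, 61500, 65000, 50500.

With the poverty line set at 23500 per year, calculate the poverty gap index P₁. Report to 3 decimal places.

Poor units: 15000, 15500 (q = 2 of N = 8).
Relative gaps: (23500−15000)/23500 = 0.3617; (23500−15500)/23500 = 0.3404.
Sum of shortfalls = 0.702128; P₁ averages over all N: 0.702128 / 8 = 0.088.

0.088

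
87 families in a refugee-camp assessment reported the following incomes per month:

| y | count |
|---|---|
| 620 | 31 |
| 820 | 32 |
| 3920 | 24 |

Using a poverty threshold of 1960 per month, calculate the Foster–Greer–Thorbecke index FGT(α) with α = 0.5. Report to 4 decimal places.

0.5751

Incomes under z: 31×620, 32×820 (q = 63 of N = 87).
Gap ratios (z−y)/z: (1960−620)/1960 = 0.6837 (×31); (1960−820)/1960 = 0.5816 (×32).
Raised to α = 0.5: 0.82685 (×31); 0.76265 (×32).
Sum = 50.036961; FGT(0.5) = 50.036961 / 87 = 0.5751.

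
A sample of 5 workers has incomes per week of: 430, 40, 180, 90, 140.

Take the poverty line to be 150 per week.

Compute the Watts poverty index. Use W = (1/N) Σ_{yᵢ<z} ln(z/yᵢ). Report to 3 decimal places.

Poor units: 40, 90, 140 (q = 3 of N = 5).
Log gaps: ln(150/40) = 1.3218; ln(150/90) = 0.5108; ln(150/140) = 0.0690.
W = 1.901574 / 5 = 0.380.

0.380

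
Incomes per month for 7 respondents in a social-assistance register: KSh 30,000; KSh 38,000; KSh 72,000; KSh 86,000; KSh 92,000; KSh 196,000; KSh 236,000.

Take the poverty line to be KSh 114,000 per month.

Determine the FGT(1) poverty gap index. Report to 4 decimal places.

Below z: KSh 30,000, KSh 38,000, KSh 72,000, KSh 86,000, KSh 92,000 (q = 5 of N = 7).
Shortfall ratios: (114000−30000)/114000 = 0.7368; (114000−38000)/114000 = 0.6667; (114000−72000)/114000 = 0.3684; (114000−86000)/114000 = 0.2456; (114000−92000)/114000 = 0.1930.
Sum of shortfalls = 2.210526; P₁ averages over all N: 2.210526 / 7 = 0.3158.

0.3158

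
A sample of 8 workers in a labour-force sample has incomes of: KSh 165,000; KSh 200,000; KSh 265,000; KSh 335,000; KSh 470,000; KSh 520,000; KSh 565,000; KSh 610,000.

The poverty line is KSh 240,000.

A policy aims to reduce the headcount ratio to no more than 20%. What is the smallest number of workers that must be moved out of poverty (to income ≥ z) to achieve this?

1

2 of the 8 workers are poor, so H = 2/8 = 0.250.
A headcount ratio of at most 20% allows at most ⌊0.20 × 8⌋ = 1 poor workers.
So at least 2 − 1 = 1 must be lifted.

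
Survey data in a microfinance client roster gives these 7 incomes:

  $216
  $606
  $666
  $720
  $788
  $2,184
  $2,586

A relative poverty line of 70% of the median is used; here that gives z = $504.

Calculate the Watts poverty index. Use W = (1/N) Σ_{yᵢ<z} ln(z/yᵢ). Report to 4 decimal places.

Below the line: $216 (q = 1 of N = 7).
ln(z/y) terms: ln(504/216) = 0.8473.
W = 0.847298 / 7 = 0.1210.

0.1210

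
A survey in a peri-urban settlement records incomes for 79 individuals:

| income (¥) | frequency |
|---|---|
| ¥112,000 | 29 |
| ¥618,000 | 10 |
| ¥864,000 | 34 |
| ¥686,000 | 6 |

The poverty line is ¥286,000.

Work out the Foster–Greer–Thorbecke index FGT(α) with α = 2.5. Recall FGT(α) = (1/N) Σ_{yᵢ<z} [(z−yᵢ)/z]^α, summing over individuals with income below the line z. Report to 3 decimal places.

Poor units: 29×¥112,000 (q = 29 of N = 79).
Relative gaps: (286000−112000)/286000 = 0.6084 (×29).
Raised to α = 2.5: 0.28871 (×29).
Sum = 8.372517; FGT(2.5) = 8.372517 / 79 = 0.106.

0.106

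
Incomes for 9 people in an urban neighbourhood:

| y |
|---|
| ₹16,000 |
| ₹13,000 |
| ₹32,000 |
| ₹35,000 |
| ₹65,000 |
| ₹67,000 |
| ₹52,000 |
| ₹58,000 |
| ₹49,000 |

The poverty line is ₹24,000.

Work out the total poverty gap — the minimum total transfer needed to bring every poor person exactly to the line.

Poor units: ₹13,000, ₹16,000 (q = 2 of N = 9).
Individual gaps: 24000−13000 = 11000; 24000−16000 = 8000.
Aggregate gap = ₹19,000.

₹19,000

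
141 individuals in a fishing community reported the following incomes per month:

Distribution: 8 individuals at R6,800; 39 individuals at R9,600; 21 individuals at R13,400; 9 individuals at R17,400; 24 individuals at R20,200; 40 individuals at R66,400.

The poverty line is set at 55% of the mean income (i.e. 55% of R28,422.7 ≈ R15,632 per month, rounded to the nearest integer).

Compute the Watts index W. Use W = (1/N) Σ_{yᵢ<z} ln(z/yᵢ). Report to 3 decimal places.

Incomes under z: 8×R6,800, 39×R9,600, 21×R13,400 (q = 68 of N = 141).
ln(z/y) terms: ln(15632/6800) = 0.8324 (×8); ln(15632/9600) = 0.4876 (×39); ln(15632/13400) = 0.1541 (×21).
W = 28.909276 / 141 = 0.205.

0.205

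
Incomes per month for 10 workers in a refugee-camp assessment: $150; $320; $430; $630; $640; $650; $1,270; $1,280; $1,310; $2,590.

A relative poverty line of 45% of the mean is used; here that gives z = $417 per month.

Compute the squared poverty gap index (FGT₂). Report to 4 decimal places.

0.0464

Below z: $150, $320 (q = 2 of N = 10).
Relative gaps: (417−150)/417 = 0.6403; (417−320)/417 = 0.2326.
Squared: 0.4100; 0.0541.
Sum = 0.464078; P₂ = 0.464078 / 10 = 0.0464.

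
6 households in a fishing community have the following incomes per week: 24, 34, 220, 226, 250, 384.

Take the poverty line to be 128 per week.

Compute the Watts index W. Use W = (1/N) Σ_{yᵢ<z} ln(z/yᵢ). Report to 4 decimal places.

Below z: 24, 34 (q = 2 of N = 6).
Log shortfalls: ln(128/24) = 1.6740; ln(128/34) = 1.3257.
W = 2.999646 / 6 = 0.4999.

0.4999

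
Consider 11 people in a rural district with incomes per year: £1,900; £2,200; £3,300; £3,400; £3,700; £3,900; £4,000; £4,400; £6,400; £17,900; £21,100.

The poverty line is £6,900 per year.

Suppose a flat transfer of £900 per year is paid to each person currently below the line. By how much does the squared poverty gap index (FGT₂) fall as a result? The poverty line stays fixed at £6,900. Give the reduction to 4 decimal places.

Before: below the line — £1,900, £2,200, £3,300, £3,400, £3,700, £3,900, £4,000, £4,400, £6,400; squared poverty gap index (FGT₂) = 0.203261.
After the £900 transfer: below the line — £2,800, £3,100, £4,200, £4,300, £4,600, £4,800, £4,900, £5,300; squared poverty gap index (FGT₂) = 0.117546.
Reduction = 0.203261 − 0.117546 = 0.0857.

0.0857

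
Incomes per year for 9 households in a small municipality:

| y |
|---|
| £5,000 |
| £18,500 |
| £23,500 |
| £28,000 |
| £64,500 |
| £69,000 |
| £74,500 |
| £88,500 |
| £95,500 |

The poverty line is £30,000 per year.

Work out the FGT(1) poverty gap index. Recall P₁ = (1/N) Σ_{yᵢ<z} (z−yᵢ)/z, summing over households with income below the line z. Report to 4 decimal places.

Incomes under z: £5,000, £18,500, £23,500, £28,000 (q = 4 of N = 9).
Normalized shortfalls: (30000−5000)/30000 = 0.8333; (30000−18500)/30000 = 0.3833; (30000−23500)/30000 = 0.2167; (30000−28000)/30000 = 0.0667.
Σ = 1.500000. Dividing by the full population N = 9 gives P₁ = 0.1667.

0.1667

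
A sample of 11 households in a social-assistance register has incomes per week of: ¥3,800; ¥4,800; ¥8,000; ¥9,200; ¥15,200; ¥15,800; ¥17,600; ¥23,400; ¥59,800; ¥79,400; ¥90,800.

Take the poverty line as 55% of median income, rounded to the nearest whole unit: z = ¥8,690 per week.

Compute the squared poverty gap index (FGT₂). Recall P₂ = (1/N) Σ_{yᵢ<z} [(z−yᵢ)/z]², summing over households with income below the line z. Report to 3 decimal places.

0.048

Poor units: ¥3,800, ¥4,800, ¥8,000 (q = 3 of N = 11).
Normalized shortfalls: (8690−3800)/8690 = 0.5627; (8690−4800)/8690 = 0.4476; (8690−8000)/8690 = 0.0794.
Squared: 0.3166; 0.2004; 0.0063.
Sum = 0.523336; P₂ = 0.523336 / 11 = 0.048.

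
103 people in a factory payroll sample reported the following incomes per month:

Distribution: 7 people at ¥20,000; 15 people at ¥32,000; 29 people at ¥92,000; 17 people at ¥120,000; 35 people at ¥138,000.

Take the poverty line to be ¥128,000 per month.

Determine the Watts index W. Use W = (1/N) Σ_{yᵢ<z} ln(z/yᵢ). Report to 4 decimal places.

Below z: 7×¥20,000, 15×¥32,000, 29×¥92,000, 17×¥120,000 (q = 68 of N = 103).
Log shortfalls: ln(128000/20000) = 1.8563 (×7); ln(128000/32000) = 1.3863 (×15); ln(128000/92000) = 0.3302 (×29); ln(128000/120000) = 0.0645 (×17).
W = 44.462665 / 103 = 0.4317.

0.4317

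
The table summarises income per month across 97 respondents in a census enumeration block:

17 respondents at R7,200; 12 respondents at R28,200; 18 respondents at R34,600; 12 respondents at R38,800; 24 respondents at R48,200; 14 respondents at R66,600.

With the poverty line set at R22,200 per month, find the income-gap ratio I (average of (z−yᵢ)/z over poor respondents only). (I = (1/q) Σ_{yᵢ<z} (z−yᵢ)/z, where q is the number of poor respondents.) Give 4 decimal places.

Below the line: 17×R7,200 (q = 17 of N = 97).
Relative gaps: 0.6757 (×17); sum = 11.486486.
I averages over the q = 17 poor units only: 11.486486 / 17 = 0.6757.

0.6757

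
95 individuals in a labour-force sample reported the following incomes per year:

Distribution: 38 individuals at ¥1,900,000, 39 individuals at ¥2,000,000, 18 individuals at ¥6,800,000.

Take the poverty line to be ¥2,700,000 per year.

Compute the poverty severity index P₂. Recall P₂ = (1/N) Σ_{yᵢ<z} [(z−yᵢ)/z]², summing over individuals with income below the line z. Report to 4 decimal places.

Below the line: 38×¥1,900,000, 39×¥2,000,000 (q = 77 of N = 95).
Shortfall ratios: (2700000−1900000)/2700000 = 0.2963 (×38); (2700000−2000000)/2700000 = 0.2593 (×39).
Squared: 0.0878 (×38); 0.0672 (×39).
Sum = 5.957476; P₂ = 5.957476 / 95 = 0.0627.

0.0627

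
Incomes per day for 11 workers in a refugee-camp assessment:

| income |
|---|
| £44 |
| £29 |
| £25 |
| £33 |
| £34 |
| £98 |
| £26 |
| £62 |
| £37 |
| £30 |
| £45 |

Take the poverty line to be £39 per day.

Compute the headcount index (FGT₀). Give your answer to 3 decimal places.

7 of the 11 workers have income below £39.
H = 7/11 = 0.636.

0.636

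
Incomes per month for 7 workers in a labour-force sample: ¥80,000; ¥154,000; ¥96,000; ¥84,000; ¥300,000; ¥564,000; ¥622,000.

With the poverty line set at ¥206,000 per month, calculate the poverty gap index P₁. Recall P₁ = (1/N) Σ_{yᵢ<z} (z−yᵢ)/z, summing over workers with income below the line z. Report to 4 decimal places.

0.2843

Incomes under z: ¥80,000, ¥84,000, ¥96,000, ¥154,000 (q = 4 of N = 7).
Gap ratios (z−y)/z: (206000−80000)/206000 = 0.6117; (206000−84000)/206000 = 0.5922; (206000−96000)/206000 = 0.5340; (206000−154000)/206000 = 0.2524.
Sum of shortfalls = 1.990291; P₁ averages over all N: 1.990291 / 7 = 0.2843.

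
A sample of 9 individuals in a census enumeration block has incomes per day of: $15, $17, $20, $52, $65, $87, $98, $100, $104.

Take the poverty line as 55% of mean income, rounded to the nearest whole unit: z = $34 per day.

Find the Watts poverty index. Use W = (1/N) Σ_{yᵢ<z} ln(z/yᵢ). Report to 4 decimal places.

0.2269

Below z: $15, $17, $20 (q = 3 of N = 9).
Log gaps: ln(34/15) = 0.8183; ln(34/17) = 0.6931; ln(34/20) = 0.5306.
W = 2.042086 / 9 = 0.2269.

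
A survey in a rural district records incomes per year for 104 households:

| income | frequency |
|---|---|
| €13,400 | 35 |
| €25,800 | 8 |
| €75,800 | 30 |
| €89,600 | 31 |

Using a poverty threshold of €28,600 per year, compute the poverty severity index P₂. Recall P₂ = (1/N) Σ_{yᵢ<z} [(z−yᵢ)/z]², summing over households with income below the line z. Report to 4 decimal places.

Poor units: 35×€13,400, 8×€25,800 (q = 43 of N = 104).
Gap ratios (z−y)/z: (28600−13400)/28600 = 0.5315 (×35); (28600−25800)/28600 = 0.0979 (×8).
Squared: 0.2825 (×35); 0.0096 (×8).
Sum = 9.962737; P₂ = 9.962737 / 104 = 0.0958.

0.0958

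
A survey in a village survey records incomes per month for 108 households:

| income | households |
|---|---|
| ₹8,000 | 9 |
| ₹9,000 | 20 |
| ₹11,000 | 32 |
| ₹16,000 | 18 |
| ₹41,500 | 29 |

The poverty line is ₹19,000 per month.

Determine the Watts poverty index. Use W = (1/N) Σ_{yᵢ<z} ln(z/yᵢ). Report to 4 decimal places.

0.4010

Below z: 9×₹8,000, 20×₹9,000, 32×₹11,000, 18×₹16,000 (q = 79 of N = 108).
Log shortfalls: ln(19000/8000) = 0.8650 (×9); ln(19000/9000) = 0.7472 (×20); ln(19000/11000) = 0.5465 (×32); ln(19000/16000) = 0.1719 (×18).
W = 43.311968 / 108 = 0.4010.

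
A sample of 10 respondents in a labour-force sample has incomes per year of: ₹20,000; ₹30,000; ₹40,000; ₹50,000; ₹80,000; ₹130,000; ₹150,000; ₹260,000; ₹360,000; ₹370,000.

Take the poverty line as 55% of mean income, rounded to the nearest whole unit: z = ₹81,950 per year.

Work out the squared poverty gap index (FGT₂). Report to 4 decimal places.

Below z: ₹20,000, ₹30,000, ₹40,000, ₹50,000, ₹80,000 (q = 5 of N = 10).
Gap ratios (z−y)/z: (81950−20000)/81950 = 0.7559; (81950−30000)/81950 = 0.6339; (81950−40000)/81950 = 0.5119; (81950−50000)/81950 = 0.3899; (81950−80000)/81950 = 0.0238.
Squared: 0.5715; 0.4019; 0.2620; 0.1520; 0.0006.
Sum = 1.387922; P₂ = 1.387922 / 10 = 0.1388.

0.1388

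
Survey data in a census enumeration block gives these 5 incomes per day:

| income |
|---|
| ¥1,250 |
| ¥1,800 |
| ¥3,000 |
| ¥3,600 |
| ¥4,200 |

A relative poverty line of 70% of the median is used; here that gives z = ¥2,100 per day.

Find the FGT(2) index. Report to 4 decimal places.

0.0368

Poor units: ¥1,250, ¥1,800 (q = 2 of N = 5).
Normalized shortfalls: (2100−1250)/2100 = 0.4048; (2100−1800)/2100 = 0.1429.
Squared: 0.1638; 0.0204.
Sum = 0.184240; P₂ = 0.184240 / 5 = 0.0368.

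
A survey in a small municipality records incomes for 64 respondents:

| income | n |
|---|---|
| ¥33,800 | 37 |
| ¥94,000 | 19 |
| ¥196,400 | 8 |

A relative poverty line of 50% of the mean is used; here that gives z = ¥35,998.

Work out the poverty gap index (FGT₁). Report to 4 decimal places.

0.0353

Below z: 37×¥33,800 (q = 37 of N = 64).
Normalized shortfalls: (35998−33800)/35998 = 0.0611 (×37).
Sum of shortfalls = 2.259181; P₁ averages over all N: 2.259181 / 64 = 0.0353.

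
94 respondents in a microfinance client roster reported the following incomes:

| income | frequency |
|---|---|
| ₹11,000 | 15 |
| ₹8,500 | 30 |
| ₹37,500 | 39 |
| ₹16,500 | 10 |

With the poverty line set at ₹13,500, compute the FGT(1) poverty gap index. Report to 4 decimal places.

Below z: 30×₹8,500, 15×₹11,000 (q = 45 of N = 94).
Shortfall ratios: (13500−8500)/13500 = 0.3704 (×30); (13500−11000)/13500 = 0.1852 (×15).
Σ = 13.888889. Dividing by the full population N = 94 gives P₁ = 0.1478.

0.1478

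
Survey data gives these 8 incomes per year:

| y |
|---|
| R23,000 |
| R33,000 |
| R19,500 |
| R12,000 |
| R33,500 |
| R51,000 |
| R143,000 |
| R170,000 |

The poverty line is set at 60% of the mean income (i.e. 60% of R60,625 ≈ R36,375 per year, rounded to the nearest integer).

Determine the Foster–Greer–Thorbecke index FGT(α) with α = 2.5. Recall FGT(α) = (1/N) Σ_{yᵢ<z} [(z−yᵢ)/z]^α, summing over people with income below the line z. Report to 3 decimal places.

Incomes under z: R12,000, R19,500, R23,000, R33,000, R33,500 (q = 5 of N = 8).
Gap ratios (z−y)/z: (36375−12000)/36375 = 0.6701; (36375−19500)/36375 = 0.4639; (36375−23000)/36375 = 0.3677; (36375−33000)/36375 = 0.0928; (36375−33500)/36375 = 0.0790.
Raised to α = 2.5: 0.36758; 0.14659; 0.08198; 0.00262; 0.00176.
Sum = 0.600533; FGT(2.5) = 0.600533 / 8 = 0.075.

0.075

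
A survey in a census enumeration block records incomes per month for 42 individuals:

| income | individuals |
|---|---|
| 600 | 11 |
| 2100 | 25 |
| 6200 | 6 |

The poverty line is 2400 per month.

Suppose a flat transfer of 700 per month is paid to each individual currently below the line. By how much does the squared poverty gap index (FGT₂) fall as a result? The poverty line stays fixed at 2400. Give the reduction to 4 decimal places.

Before: below the line — 11×600, 25×2100; squared poverty gap index (FGT₂) = 0.156622.
After the 700 transfer: below the line — 11×1300; squared poverty gap index (FGT₂) = 0.055018.
Reduction = 0.156622 − 0.055018 = 0.1016.

0.1016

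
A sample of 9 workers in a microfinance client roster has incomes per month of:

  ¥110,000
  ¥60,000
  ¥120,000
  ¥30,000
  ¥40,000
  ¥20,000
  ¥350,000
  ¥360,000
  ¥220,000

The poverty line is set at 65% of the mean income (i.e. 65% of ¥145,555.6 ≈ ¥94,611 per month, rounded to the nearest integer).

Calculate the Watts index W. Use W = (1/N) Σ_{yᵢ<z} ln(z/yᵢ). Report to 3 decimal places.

0.447

Incomes under z: ¥20,000, ¥30,000, ¥40,000, ¥60,000 (q = 4 of N = 9).
Log shortfalls: ln(94611/20000) = 1.5540; ln(94611/30000) = 1.1486; ln(94611/40000) = 0.8609; ln(94611/60000) = 0.4554.
W = 4.018941 / 9 = 0.447.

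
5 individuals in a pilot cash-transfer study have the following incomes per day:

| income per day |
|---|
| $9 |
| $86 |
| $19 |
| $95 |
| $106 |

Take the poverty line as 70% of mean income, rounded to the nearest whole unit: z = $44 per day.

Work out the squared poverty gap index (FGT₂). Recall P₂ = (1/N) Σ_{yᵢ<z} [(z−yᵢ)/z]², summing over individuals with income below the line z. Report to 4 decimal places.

Below the line: $9, $19 (q = 2 of N = 5).
Normalized shortfalls: (44−9)/44 = 0.7955; (44−19)/44 = 0.5682.
Squared: 0.6327; 0.3228.
Sum = 0.955579; P₂ = 0.955579 / 5 = 0.1911.

0.1911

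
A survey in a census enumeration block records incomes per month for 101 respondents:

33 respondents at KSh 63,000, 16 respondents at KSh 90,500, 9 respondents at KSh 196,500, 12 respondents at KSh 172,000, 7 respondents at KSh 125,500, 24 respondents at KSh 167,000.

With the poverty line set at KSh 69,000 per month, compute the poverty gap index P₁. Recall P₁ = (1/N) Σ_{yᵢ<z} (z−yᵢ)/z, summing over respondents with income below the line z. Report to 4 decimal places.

0.0284

Below the line: 33×KSh 63,000 (q = 33 of N = 101).
Relative gaps: (69000−63000)/69000 = 0.0870 (×33).
Sum of shortfalls = 2.869565; P₁ averages over all N: 2.869565 / 101 = 0.0284.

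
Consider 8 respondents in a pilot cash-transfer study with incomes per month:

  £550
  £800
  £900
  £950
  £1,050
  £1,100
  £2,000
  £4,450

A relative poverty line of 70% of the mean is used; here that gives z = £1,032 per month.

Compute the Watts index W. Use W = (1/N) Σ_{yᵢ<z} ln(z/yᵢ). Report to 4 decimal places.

Below z: £550, £800, £900, £950 (q = 4 of N = 8).
Log shortfalls: ln(1032/550) = 0.6293; ln(1032/800) = 0.2546; ln(1032/900) = 0.1369; ln(1032/950) = 0.0828.
W = 1.103629 / 8 = 0.1380.

0.1380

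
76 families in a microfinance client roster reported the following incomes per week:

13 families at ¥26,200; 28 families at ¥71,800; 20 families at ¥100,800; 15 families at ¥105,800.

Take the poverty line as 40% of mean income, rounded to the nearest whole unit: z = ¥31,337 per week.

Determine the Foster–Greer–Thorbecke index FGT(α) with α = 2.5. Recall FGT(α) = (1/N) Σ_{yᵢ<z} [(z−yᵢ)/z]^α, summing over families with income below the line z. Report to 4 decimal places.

0.0019

Below the line: 13×¥26,200 (q = 13 of N = 76).
Shortfall ratios: (31337−26200)/31337 = 0.1639 (×13).
Raised to α = 2.5: 0.01088 (×13).
Sum = 0.141440; FGT(2.5) = 0.141440 / 76 = 0.0019.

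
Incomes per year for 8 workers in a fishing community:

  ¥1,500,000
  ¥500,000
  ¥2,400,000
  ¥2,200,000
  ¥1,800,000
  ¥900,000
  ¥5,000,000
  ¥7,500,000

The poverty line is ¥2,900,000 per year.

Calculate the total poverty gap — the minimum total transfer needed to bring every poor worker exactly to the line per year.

¥8,100,000

Below the line: ¥500,000, ¥900,000, ¥1,500,000, ¥1,800,000, ¥2,200,000, ¥2,400,000 (q = 6 of N = 8).
Individual gaps: 2900000−500000 = 2400000; 2900000−900000 = 2000000; 2900000−1500000 = 1400000; 2900000−1800000 = 1100000; 2900000−2200000 = 700000; 2900000−2400000 = 500000.
Aggregate gap = ¥8,100,000.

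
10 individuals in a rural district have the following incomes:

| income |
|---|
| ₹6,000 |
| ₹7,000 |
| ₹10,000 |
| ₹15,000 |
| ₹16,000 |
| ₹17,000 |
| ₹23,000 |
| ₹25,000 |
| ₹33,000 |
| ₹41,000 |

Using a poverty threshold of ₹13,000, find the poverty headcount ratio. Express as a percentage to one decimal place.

3 of the 10 individuals have income below ₹13,000.
H = 3/10 = 30.0%.

30.0%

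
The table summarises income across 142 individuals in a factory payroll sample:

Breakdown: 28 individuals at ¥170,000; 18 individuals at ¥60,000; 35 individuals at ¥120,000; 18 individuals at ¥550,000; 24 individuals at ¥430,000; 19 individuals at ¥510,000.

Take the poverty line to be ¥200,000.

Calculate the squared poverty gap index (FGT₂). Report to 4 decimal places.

Below the line: 18×¥60,000, 35×¥120,000, 28×¥170,000 (q = 81 of N = 142).
Shortfall ratios: (200000−60000)/200000 = 0.7000 (×18); (200000−120000)/200000 = 0.4000 (×35); (200000−170000)/200000 = 0.1500 (×28).
Squared: 0.4900 (×18); 0.1600 (×35); 0.0225 (×28).
Sum = 15.050000; P₂ = 15.050000 / 142 = 0.1060.

0.1060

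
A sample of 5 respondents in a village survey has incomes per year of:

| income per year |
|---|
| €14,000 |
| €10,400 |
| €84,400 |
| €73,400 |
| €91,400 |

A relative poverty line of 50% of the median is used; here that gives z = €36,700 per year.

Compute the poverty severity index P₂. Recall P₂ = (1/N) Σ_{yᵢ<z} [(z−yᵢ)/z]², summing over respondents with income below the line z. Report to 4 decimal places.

0.1792

Incomes under z: €10,400, €14,000 (q = 2 of N = 5).
Relative gaps: (36700−10400)/36700 = 0.7166; (36700−14000)/36700 = 0.6185.
Squared: 0.5135; 0.3826.
Sum = 0.896124; P₂ = 0.896124 / 5 = 0.1792.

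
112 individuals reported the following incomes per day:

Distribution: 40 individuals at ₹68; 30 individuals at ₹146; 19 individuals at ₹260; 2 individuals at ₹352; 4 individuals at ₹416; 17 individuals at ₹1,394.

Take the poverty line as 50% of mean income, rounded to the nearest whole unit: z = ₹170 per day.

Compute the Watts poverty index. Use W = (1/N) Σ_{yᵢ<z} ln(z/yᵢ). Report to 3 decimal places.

Poor units: 40×₹68, 30×₹146 (q = 70 of N = 112).
ln(z/y) terms: ln(170/68) = 0.9163 (×40); ln(170/146) = 0.1522 (×30).
W = 41.217384 / 112 = 0.368.

0.368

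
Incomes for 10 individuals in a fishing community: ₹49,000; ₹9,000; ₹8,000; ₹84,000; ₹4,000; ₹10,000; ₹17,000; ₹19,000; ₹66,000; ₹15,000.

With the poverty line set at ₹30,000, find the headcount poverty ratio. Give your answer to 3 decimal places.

0.700

7 of the 10 individuals have income below ₹30,000.
H = 7/10 = 0.700.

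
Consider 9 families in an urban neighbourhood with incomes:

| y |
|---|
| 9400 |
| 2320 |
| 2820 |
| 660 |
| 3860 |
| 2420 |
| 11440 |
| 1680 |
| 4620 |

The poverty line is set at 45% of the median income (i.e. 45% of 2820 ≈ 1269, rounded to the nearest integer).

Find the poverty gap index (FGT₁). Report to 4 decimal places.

0.0533

Poor units: 660 (q = 1 of N = 9).
Relative gaps: (1269−660)/1269 = 0.4799.
Sum of shortfalls = 0.479905; P₁ averages over all N: 0.479905 / 9 = 0.0533.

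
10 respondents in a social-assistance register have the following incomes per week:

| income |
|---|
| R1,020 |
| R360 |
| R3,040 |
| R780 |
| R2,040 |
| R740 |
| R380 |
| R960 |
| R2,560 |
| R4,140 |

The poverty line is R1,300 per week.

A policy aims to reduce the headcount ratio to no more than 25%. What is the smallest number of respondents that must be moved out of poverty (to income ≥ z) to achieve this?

6 of the 10 respondents are poor, so H = 6/10 = 0.600.
A headcount ratio of at most 25% allows at most ⌊0.25 × 10⌋ = 2 poor respondents.
So at least 6 − 2 = 4 must be lifted.

4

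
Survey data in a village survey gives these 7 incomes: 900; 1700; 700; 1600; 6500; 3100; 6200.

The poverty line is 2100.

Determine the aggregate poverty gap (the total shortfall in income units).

3500

Below the line: 700, 900, 1600, 1700 (q = 4 of N = 7).
Individual gaps: 2100−700 = 1400; 2100−900 = 1200; 2100−1600 = 500; 2100−1700 = 400.
Aggregate gap = 3500.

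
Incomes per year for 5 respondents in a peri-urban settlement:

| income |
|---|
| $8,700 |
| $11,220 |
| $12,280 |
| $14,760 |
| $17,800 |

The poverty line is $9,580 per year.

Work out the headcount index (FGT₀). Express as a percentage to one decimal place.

1 of the 5 respondents have income below $9,580.
H = 1/5 = 20.0%.

20.0%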